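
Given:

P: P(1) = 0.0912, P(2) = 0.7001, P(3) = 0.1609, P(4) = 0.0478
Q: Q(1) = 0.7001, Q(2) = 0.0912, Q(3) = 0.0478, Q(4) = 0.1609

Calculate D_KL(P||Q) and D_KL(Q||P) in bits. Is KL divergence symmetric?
D_KL(P||Q) = 1.9885 bits, D_KL(Q||P) = 1.9885 bits. The two values coincide for this particular pair, but no — KL divergence is not symmetric in general.

D_KL(P||Q) = Σ P(x) log₂(P(x)/Q(x))

Computing term by term:
  P(1)·log₂(P(1)/Q(1)) = 0.0912·log₂(0.0912/0.7001) = -0.26817
  P(2)·log₂(P(2)/Q(2)) = 0.7001·log₂(0.7001/0.0912) = 2.05861
  P(3)·log₂(P(3)/Q(3)) = 0.1609·log₂(0.1609/0.0478) = 0.28175
  P(4)·log₂(P(4)/Q(4)) = 0.0478·log₂(0.0478/0.1609) = -0.08370

D_KL(P||Q) = -0.26817 + 2.05861 + 0.28175 - 0.08370 = 1.98849 ≈ 1.9885 bits

D_KL(Q||P) = Σ Q(x) log₂(Q(x)/P(x))

Computing term by term:
  Q(1)·log₂(Q(1)/P(1)) = 0.7001·log₂(0.7001/0.0912) = 2.05861
  Q(2)·log₂(Q(2)/P(2)) = 0.0912·log₂(0.0912/0.7001) = -0.26817
  Q(3)·log₂(Q(3)/P(3)) = 0.0478·log₂(0.0478/0.1609) = -0.08370
  Q(4)·log₂(Q(4)/P(4)) = 0.1609·log₂(0.1609/0.0478) = 0.28175

D_KL(Q||P) = 2.05861 - 0.26817 - 0.08370 + 0.28175 = 1.98849 ≈ 1.9885 bits

These ARE equal here. Q is P with outcomes relabeled (Q(1) = P(2), Q(2) = P(1), Q(3) = P(4), Q(4) = P(3)) by a relabeling that is its own inverse, so the two sums contain exactly the same terms in a different order. This is a special case — KL divergence is not symmetric in general: D_KL(P||Q) ≠ D_KL(Q||P) for most P, Q.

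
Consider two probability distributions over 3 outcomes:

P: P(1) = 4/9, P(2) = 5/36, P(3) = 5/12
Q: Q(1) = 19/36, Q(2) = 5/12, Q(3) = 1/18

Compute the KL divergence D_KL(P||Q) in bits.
0.8809 bits

D_KL(P||Q) = Σ P(x) log₂(P(x)/Q(x))

Computing term by term:
  P(1)·log₂(P(1)/Q(1)) = (4/9)·log₂((4/9)/(19/36)) = -0.11019
  P(2)·log₂(P(2)/Q(2)) = (5/36)·log₂((5/36)/(5/12)) = -0.22013
  P(3)·log₂(P(3)/Q(3)) = (5/12)·log₂((5/12)/(1/18)) = 1.21120

D_KL(P||Q) = -0.11019 - 0.22013 + 1.21120 = 0.88088 ≈ 0.8809 bits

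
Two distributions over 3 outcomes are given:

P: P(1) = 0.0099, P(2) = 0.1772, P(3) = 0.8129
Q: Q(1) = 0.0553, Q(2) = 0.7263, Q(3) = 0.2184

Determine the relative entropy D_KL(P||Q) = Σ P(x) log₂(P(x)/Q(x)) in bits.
1.1561 bits

D_KL(P||Q) = Σ P(x) log₂(P(x)/Q(x))

Computing term by term:
  P(1)·log₂(P(1)/Q(1)) = 0.0099·log₂(0.0099/0.0553) = -0.02457
  P(2)·log₂(P(2)/Q(2)) = 0.1772·log₂(0.1772/0.7263) = -0.36064
  P(3)·log₂(P(3)/Q(3)) = 0.8129·log₂(0.8129/0.2184) = 1.54134

D_KL(P||Q) = -0.02457 - 0.36064 + 1.54134 = 1.15613 ≈ 1.1561 bits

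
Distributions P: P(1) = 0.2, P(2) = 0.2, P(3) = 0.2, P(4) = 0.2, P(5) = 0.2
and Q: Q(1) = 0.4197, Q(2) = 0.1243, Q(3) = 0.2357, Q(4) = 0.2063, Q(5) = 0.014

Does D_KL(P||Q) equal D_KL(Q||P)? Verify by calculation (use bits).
D_KL(P||Q) = 0.6343 bits, D_KL(Q||P) = 0.3749 bits. No — D_KL(P||Q) ≠ D_KL(Q||P) for this pair.

D_KL(P||Q) = Σ P(x) log₂(P(x)/Q(x))

Computing term by term:
  P(1)·log₂(P(1)/Q(1)) = 0.2·log₂(0.2/0.4197) = -0.21387
  P(2)·log₂(P(2)/Q(2)) = 0.2·log₂(0.2/0.1243) = 0.13723
  P(3)·log₂(P(3)/Q(3)) = 0.2·log₂(0.2/0.2357) = -0.04739
  P(4)·log₂(P(4)/Q(4)) = 0.2·log₂(0.2/0.2063) = -0.00895
  P(5)·log₂(P(5)/Q(5)) = 0.2·log₂(0.2/0.014) = 0.76730

D_KL(P||Q) = -0.21387 + 0.13723 - 0.04739 - 0.00895 + 0.76730 = 0.63432 ≈ 0.6343 bits

D_KL(Q||P) = Σ Q(x) log₂(Q(x)/P(x))

Computing term by term:
  Q(1)·log₂(Q(1)/P(1)) = 0.4197·log₂(0.4197/0.2) = 0.44881
  Q(2)·log₂(Q(2)/P(2)) = 0.1243·log₂(0.1243/0.2) = -0.08529
  Q(3)·log₂(Q(3)/P(3)) = 0.2357·log₂(0.2357/0.2) = 0.05585
  Q(4)·log₂(Q(4)/P(4)) = 0.2063·log₂(0.2063/0.2) = 0.00923
  Q(5)·log₂(Q(5)/P(5)) = 0.014·log₂(0.014/0.2) = -0.05371

D_KL(Q||P) = 0.44881 - 0.08529 + 0.05585 + 0.00923 - 0.05371 = 0.37489 ≈ 0.3749 bits

These are NOT equal (difference: 0.2594 bits). KL divergence is asymmetric: D_KL(P||Q) ≠ D_KL(Q||P) in general.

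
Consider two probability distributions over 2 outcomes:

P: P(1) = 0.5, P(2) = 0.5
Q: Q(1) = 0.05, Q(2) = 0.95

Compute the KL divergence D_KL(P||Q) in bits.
1.1980 bits

D_KL(P||Q) = Σ P(x) log₂(P(x)/Q(x))

Computing term by term:
  P(1)·log₂(P(1)/Q(1)) = 0.5·log₂(0.5/0.05) = 1.66096
  P(2)·log₂(P(2)/Q(2)) = 0.5·log₂(0.5/0.95) = -0.46300

D_KL(P||Q) = 1.66096 - 0.46300 = 1.19796 ≈ 1.1980 bits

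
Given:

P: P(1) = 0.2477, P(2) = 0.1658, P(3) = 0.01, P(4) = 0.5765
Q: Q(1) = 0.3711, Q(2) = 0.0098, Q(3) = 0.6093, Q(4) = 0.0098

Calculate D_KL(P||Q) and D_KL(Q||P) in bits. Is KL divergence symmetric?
D_KL(P||Q) = 3.8617 bits, D_KL(Q||P) = 3.7314 bits. No, KL divergence is not symmetric.

D_KL(P||Q) = Σ P(x) log₂(P(x)/Q(x))

Computing term by term:
  P(1)·log₂(P(1)/Q(1)) = 0.2477·log₂(0.2477/0.3711) = -0.14446
  P(2)·log₂(P(2)/Q(2)) = 0.1658·log₂(0.1658/0.0098) = 0.67655
  P(3)·log₂(P(3)/Q(3)) = 0.01·log₂(0.01/0.6093) = -0.05929
  P(4)·log₂(P(4)/Q(4)) = 0.5765·log₂(0.5765/0.0098) = 3.38889

D_KL(P||Q) = -0.14446 + 0.67655 - 0.05929 + 3.38889 = 3.86169 ≈ 3.8617 bits

D_KL(Q||P) = Σ Q(x) log₂(Q(x)/P(x))

Computing term by term:
  Q(1)·log₂(Q(1)/P(1)) = 0.3711·log₂(0.3711/0.2477) = 0.21643
  Q(2)·log₂(Q(2)/P(2)) = 0.0098·log₂(0.0098/0.1658) = -0.03999
  Q(3)·log₂(Q(3)/P(3)) = 0.6093·log₂(0.6093/0.01) = 3.61259
  Q(4)·log₂(Q(4)/P(4)) = 0.0098·log₂(0.0098/0.5765) = -0.05761

D_KL(Q||P) = 0.21643 - 0.03999 + 3.61259 - 0.05761 = 3.73142 ≈ 3.7314 bits

These are NOT equal (difference: 0.1303 bits). KL divergence is asymmetric: D_KL(P||Q) ≠ D_KL(Q||P) in general.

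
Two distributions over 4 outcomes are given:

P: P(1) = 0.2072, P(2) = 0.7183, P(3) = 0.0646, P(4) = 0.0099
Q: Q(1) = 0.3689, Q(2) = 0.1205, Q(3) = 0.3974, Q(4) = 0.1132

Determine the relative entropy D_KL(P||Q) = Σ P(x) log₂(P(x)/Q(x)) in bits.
1.4735 bits

D_KL(P||Q) = Σ P(x) log₂(P(x)/Q(x))

Computing term by term:
  P(1)·log₂(P(1)/Q(1)) = 0.2072·log₂(0.2072/0.3689) = -0.17243
  P(2)·log₂(P(2)/Q(2)) = 0.7183·log₂(0.7183/0.1205) = 1.85002
  P(3)·log₂(P(3)/Q(3)) = 0.0646·log₂(0.0646/0.3974) = -0.16932
  P(4)·log₂(P(4)/Q(4)) = 0.0099·log₂(0.0099/0.1132) = -0.03480

D_KL(P||Q) = -0.17243 + 1.85002 - 0.16932 - 0.03480 = 1.47347 ≈ 1.4735 bits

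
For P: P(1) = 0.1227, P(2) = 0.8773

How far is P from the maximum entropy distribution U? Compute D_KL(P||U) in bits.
0.4629 bits

U(i) = 1/2 for all i

D_KL(P||U) = Σ P(x) log₂(P(x) / (1/2))
           = Σ P(x) log₂(P(x)) + log₂(2)
           = log₂(2) - H(P)

H(P) = -Σ P(x) log₂(P(x)):
  -P(1)·log₂(P(1)) = -(0.1227)·log₂(0.1227) = 0.37139
  -P(2)·log₂(P(2)) = -(0.8773)·log₂(0.8773) = 0.16568
H(P) = 0.37139 + 0.16568 = 0.53707 bits

log₂(2) = 1.00000 bits

D_KL(P||U) = 1.00000 - 0.53707 = 0.46293 ≈ 0.4629 bits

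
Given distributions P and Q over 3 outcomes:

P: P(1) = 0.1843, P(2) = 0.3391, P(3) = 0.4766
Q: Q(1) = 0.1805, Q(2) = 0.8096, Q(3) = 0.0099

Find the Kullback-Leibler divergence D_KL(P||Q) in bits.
2.2436 bits

D_KL(P||Q) = Σ P(x) log₂(P(x)/Q(x))

Computing term by term:
  P(1)·log₂(P(1)/Q(1)) = 0.1843·log₂(0.1843/0.1805) = 0.00554
  P(2)·log₂(P(2)/Q(2)) = 0.3391·log₂(0.3391/0.8096) = -0.42574
  P(3)·log₂(P(3)/Q(3)) = 0.4766·log₂(0.4766/0.0099) = 2.66382

D_KL(P||Q) = 0.00554 - 0.42574 + 2.66382 = 2.24362 ≈ 2.2436 bits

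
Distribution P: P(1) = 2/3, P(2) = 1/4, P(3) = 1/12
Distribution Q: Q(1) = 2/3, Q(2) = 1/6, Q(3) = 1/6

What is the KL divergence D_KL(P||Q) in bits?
0.0629 bits

D_KL(P||Q) = Σ P(x) log₂(P(x)/Q(x))

Computing term by term:
  P(1)·log₂(P(1)/Q(1)) = (2/3)·log₂((2/3)/(2/3)) = 0.00000
  P(2)·log₂(P(2)/Q(2)) = (1/4)·log₂((1/4)/(1/6)) = 0.14624
  P(3)·log₂(P(3)/Q(3)) = (1/12)·log₂((1/12)/(1/6)) = -0.08333

D_KL(P||Q) = 0.00000 + 0.14624 - 0.08333 = 0.06291 ≈ 0.0629 bits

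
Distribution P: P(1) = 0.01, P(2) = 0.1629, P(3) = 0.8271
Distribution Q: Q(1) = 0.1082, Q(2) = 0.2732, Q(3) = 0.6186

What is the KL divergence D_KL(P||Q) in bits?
0.1907 bits

D_KL(P||Q) = Σ P(x) log₂(P(x)/Q(x))

Computing term by term:
  P(1)·log₂(P(1)/Q(1)) = 0.01·log₂(0.01/0.1082) = -0.03436
  P(2)·log₂(P(2)/Q(2)) = 0.1629·log₂(0.1629/0.2732) = -0.12152
  P(3)·log₂(P(3)/Q(3)) = 0.8271·log₂(0.8271/0.6186) = 0.34660

D_KL(P||Q) = -0.03436 - 0.12152 + 0.34660 = 0.19072 ≈ 0.1907 bits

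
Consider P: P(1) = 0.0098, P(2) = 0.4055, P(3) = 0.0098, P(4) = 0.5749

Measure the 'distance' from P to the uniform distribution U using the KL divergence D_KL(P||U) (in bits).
0.8820 bits

U(i) = 1/4 for all i

D_KL(P||U) = Σ P(x) log₂(P(x) / (1/4))
           = Σ P(x) log₂(P(x)) + log₂(4)
           = log₂(4) - H(P)

H(P) = -Σ P(x) log₂(P(x)):
  -P(1)·log₂(P(1)) = -(0.0098)·log₂(0.0098) = 0.06540
  -P(2)·log₂(P(2)) = -(0.4055)·log₂(0.4055) = 0.52805
  -P(3)·log₂(P(3)) = -(0.0098)·log₂(0.0098) = 0.06540
  -P(4)·log₂(P(4)) = -(0.5749)·log₂(0.5749) = 0.45912
H(P) = 0.06540 + 0.52805 + 0.06540 + 0.45912 = 1.11797 bits

log₂(4) = 2.00000 bits

D_KL(P||U) = 2.00000 - 1.11797 = 0.88203 ≈ 0.8820 bits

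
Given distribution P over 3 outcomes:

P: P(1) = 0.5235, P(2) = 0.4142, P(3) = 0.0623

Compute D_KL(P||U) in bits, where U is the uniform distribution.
0.3200 bits

U(i) = 1/3 for all i

D_KL(P||U) = Σ P(x) log₂(P(x) / (1/3))
           = Σ P(x) log₂(P(x)) + log₂(3)
           = log₂(3) - H(P)

H(P) = -Σ P(x) log₂(P(x)):
  -P(1)·log₂(P(1)) = -(0.5235)·log₂(0.5235) = 0.48881
  -P(2)·log₂(P(2)) = -(0.4142)·log₂(0.4142) = 0.52670
  -P(3)·log₂(P(3)) = -(0.0623)·log₂(0.0623) = 0.24949
H(P) = 0.48881 + 0.52670 + 0.24949 = 1.26500 bits

log₂(3) = 1.58496 bits

D_KL(P||U) = 1.58496 - 1.26500 = 0.31996 ≈ 0.3200 bits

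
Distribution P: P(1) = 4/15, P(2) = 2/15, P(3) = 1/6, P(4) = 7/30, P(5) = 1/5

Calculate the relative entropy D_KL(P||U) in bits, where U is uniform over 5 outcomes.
0.0407 bits

U(i) = 1/5 for all i

D_KL(P||U) = Σ P(x) log₂(P(x) / (1/5))
           = Σ P(x) log₂(P(x)) + log₂(5)
           = log₂(5) - H(P)

H(P) = -Σ P(x) log₂(P(x)):
  -P(1)·log₂(P(1)) = -(4/15)·log₂(4/15) = 0.50850
  -P(2)·log₂(P(2)) = -(2/15)·log₂(2/15) = 0.38759
  -P(3)·log₂(P(3)) = -(1/6)·log₂(1/6) = 0.43083
  -P(4)·log₂(P(4)) = -(7/30)·log₂(7/30) = 0.48989
  -P(5)·log₂(P(5)) = -(1/5)·log₂(1/5) = 0.46439
H(P) = 0.50850 + 0.38759 + 0.43083 + 0.48989 + 0.46439 = 2.28120 bits

log₂(5) = 2.32193 bits

D_KL(P||U) = 2.32193 - 2.28120 = 0.04073 ≈ 0.0407 bits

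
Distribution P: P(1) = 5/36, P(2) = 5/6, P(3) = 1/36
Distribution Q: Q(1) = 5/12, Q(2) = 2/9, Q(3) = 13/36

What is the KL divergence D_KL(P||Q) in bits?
1.2662 bits

D_KL(P||Q) = Σ P(x) log₂(P(x)/Q(x))

Computing term by term:
  P(1)·log₂(P(1)/Q(1)) = (5/36)·log₂((5/36)/(5/12)) = -0.22013
  P(2)·log₂(P(2)/Q(2)) = (5/6)·log₂((5/6)/(2/9)) = 1.58908
  P(3)·log₂(P(3)/Q(3)) = (1/36)·log₂((1/36)/(13/36)) = -0.10279

D_KL(P||Q) = -0.22013 + 1.58908 - 0.10279 = 1.26616 ≈ 1.2662 bits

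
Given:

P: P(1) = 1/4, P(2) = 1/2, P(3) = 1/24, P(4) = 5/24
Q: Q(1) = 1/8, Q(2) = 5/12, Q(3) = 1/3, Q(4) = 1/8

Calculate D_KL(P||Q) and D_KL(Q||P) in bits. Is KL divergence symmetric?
D_KL(P||Q) = 0.4101 bits, D_KL(Q||P) = 0.6733 bits. No, KL divergence is not symmetric.

D_KL(P||Q) = Σ P(x) log₂(P(x)/Q(x))

Computing term by term:
  P(1)·log₂(P(1)/Q(1)) = (1/4)·log₂((1/4)/(1/8)) = 0.25000
  P(2)·log₂(P(2)/Q(2)) = (1/2)·log₂((1/2)/(5/12)) = 0.13152
  P(3)·log₂(P(3)/Q(3)) = (1/24)·log₂((1/24)/(1/3)) = -0.12500
  P(4)·log₂(P(4)/Q(4)) = (5/24)·log₂((5/24)/(1/8)) = 0.15353

D_KL(P||Q) = 0.25000 + 0.13152 - 0.12500 + 0.15353 = 0.41005 ≈ 0.4101 bits

D_KL(Q||P) = Σ Q(x) log₂(Q(x)/P(x))

Computing term by term:
  Q(1)·log₂(Q(1)/P(1)) = (1/8)·log₂((1/8)/(1/4)) = -0.12500
  Q(2)·log₂(Q(2)/P(2)) = (5/12)·log₂((5/12)/(1/2)) = -0.10960
  Q(3)·log₂(Q(3)/P(3)) = (1/3)·log₂((1/3)/(1/24)) = 1.00000
  Q(4)·log₂(Q(4)/P(4)) = (1/8)·log₂((1/8)/(5/24)) = -0.09212

D_KL(Q||P) = -0.12500 - 0.10960 + 1.00000 - 0.09212 = 0.67328 ≈ 0.6733 bits

These are NOT equal (difference: 0.2632 bits). KL divergence is asymmetric: D_KL(P||Q) ≠ D_KL(Q||P) in general.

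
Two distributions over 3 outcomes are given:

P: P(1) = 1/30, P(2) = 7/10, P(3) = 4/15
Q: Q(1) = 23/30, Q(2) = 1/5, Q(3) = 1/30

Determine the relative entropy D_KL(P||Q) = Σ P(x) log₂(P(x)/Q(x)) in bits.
1.9144 bits

D_KL(P||Q) = Σ P(x) log₂(P(x)/Q(x))

Computing term by term:
  P(1)·log₂(P(1)/Q(1)) = (1/30)·log₂((1/30)/(23/30)) = -0.15079
  P(2)·log₂(P(2)/Q(2)) = (7/10)·log₂((7/10)/(1/5)) = 1.26515
  P(3)·log₂(P(3)/Q(3)) = (4/15)·log₂((4/15)/(1/30)) = 0.80000

D_KL(P||Q) = -0.15079 + 1.26515 + 0.80000 = 1.91436 ≈ 1.9144 bits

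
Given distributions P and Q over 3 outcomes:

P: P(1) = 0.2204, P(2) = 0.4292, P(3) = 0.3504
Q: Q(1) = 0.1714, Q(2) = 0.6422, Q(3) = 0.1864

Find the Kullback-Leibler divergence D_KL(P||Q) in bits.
0.1495 bits

D_KL(P||Q) = Σ P(x) log₂(P(x)/Q(x))

Computing term by term:
  P(1)·log₂(P(1)/Q(1)) = 0.2204·log₂(0.2204/0.1714) = 0.07995
  P(2)·log₂(P(2)/Q(2)) = 0.4292·log₂(0.4292/0.6422) = -0.24953
  P(3)·log₂(P(3)/Q(3)) = 0.3504·log₂(0.3504/0.1864) = 0.31907

D_KL(P||Q) = 0.07995 - 0.24953 + 0.31907 = 0.14949 ≈ 0.1495 bits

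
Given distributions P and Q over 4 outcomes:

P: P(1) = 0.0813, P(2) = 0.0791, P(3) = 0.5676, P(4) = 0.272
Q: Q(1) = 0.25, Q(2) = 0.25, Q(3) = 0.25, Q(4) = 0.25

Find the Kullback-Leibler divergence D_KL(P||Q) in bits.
0.4415 bits

D_KL(P||Q) = Σ P(x) log₂(P(x)/Q(x))

Computing term by term:
  P(1)·log₂(P(1)/Q(1)) = 0.0813·log₂(0.0813/0.25) = -0.13175
  P(2)·log₂(P(2)/Q(2)) = 0.0791·log₂(0.0791/0.25) = -0.13132
  P(3)·log₂(P(3)/Q(3)) = 0.5676·log₂(0.5676/0.25) = 0.67144
  P(4)·log₂(P(4)/Q(4)) = 0.272·log₂(0.272/0.25) = 0.03310

D_KL(P||Q) = -0.13175 - 0.13132 + 0.67144 + 0.03310 = 0.44147 ≈ 0.4415 bits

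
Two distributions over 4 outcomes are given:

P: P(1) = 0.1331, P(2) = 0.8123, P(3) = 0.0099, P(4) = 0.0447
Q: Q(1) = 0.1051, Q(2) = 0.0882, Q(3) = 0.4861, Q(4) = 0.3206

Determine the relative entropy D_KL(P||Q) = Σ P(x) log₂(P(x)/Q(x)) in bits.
2.4646 bits

D_KL(P||Q) = Σ P(x) log₂(P(x)/Q(x))

Computing term by term:
  P(1)·log₂(P(1)/Q(1)) = 0.1331·log₂(0.1331/0.1051) = 0.04535
  P(2)·log₂(P(2)/Q(2)) = 0.8123·log₂(0.8123/0.0882) = 2.60193
  P(3)·log₂(P(3)/Q(3)) = 0.0099·log₂(0.0099/0.4861) = -0.05562
  P(4)·log₂(P(4)/Q(4)) = 0.0447·log₂(0.0447/0.3206) = -0.12706

D_KL(P||Q) = 0.04535 + 2.60193 - 0.05562 - 0.12706 = 2.46460 ≈ 2.4646 bits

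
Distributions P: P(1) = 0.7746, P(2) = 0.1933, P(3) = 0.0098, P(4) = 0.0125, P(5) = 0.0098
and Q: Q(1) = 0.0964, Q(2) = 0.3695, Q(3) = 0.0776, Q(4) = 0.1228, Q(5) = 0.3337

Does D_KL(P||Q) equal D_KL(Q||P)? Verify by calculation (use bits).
D_KL(P||Q) = 2.0277 bits, D_KL(Q||P) = 2.3904 bits. No — D_KL(P||Q) ≠ D_KL(Q||P) for this pair.

D_KL(P||Q) = Σ P(x) log₂(P(x)/Q(x))

Computing term by term:
  P(1)·log₂(P(1)/Q(1)) = 0.7746·log₂(0.7746/0.0964) = 2.32872
  P(2)·log₂(P(2)/Q(2)) = 0.1933·log₂(0.1933/0.3695) = -0.18068
  P(3)·log₂(P(3)/Q(3)) = 0.0098·log₂(0.0098/0.0776) = -0.02925
  P(4)·log₂(P(4)/Q(4)) = 0.0125·log₂(0.0125/0.1228) = -0.04120
  P(5)·log₂(P(5)/Q(5)) = 0.0098·log₂(0.0098/0.3337) = -0.04988

D_KL(P||Q) = 2.32872 - 0.18068 - 0.02925 - 0.04120 - 0.04988 = 2.02771 ≈ 2.0277 bits

D_KL(Q||P) = Σ Q(x) log₂(Q(x)/P(x))

Computing term by term:
  Q(1)·log₂(Q(1)/P(1)) = 0.0964·log₂(0.0964/0.7746) = -0.28981
  Q(2)·log₂(Q(2)/P(2)) = 0.3695·log₂(0.3695/0.1933) = 0.34538
  Q(3)·log₂(Q(3)/P(3)) = 0.0776·log₂(0.0776/0.0098) = 0.23165
  Q(4)·log₂(Q(4)/P(4)) = 0.1228·log₂(0.1228/0.0125) = 0.40479
  Q(5)·log₂(Q(5)/P(5)) = 0.3337·log₂(0.3337/0.0098) = 1.69841

D_KL(Q||P) = -0.28981 + 0.34538 + 0.23165 + 0.40479 + 1.69841 = 2.39042 ≈ 2.3904 bits

These are NOT equal (difference: 0.3627 bits). KL divergence is asymmetric: D_KL(P||Q) ≠ D_KL(Q||P) in general.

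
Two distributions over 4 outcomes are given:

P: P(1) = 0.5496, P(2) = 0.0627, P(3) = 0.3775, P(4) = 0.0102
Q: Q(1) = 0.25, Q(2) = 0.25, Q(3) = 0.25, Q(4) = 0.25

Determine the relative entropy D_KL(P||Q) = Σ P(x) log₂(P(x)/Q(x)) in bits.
0.6769 bits

D_KL(P||Q) = Σ P(x) log₂(P(x)/Q(x))

Computing term by term:
  P(1)·log₂(P(1)/Q(1)) = 0.5496·log₂(0.5496/0.25) = 0.62460
  P(2)·log₂(P(2)/Q(2)) = 0.0627·log₂(0.0627/0.25) = -0.12511
  P(3)·log₂(P(3)/Q(3)) = 0.3775·log₂(0.3775/0.25) = 0.22444
  P(4)·log₂(P(4)/Q(4)) = 0.0102·log₂(0.0102/0.25) = -0.04708

D_KL(P||Q) = 0.62460 - 0.12511 + 0.22444 - 0.04708 = 0.67685 ≈ 0.6769 bits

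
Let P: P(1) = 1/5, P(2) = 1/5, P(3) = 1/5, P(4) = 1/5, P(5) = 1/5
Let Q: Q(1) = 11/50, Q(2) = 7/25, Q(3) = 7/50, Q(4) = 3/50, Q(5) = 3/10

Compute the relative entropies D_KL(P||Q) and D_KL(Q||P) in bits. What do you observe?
D_KL(P||Q) = 0.2087 bits, D_KL(Q||P) = 0.1654 bits. The two directions give different values (D_KL(P||Q) exceeds D_KL(Q||P) by 0.0433 bits): KL divergence is asymmetric.

D_KL(P||Q) = Σ P(x) log₂(P(x)/Q(x))

Computing term by term:
  P(1)·log₂(P(1)/Q(1)) = (1/5)·log₂((1/5)/(11/50)) = -0.02750
  P(2)·log₂(P(2)/Q(2)) = (1/5)·log₂((1/5)/(7/25)) = -0.09709
  P(3)·log₂(P(3)/Q(3)) = (1/5)·log₂((1/5)/(7/50)) = 0.10291
  P(4)·log₂(P(4)/Q(4)) = (1/5)·log₂((1/5)/(3/50)) = 0.34739
  P(5)·log₂(P(5)/Q(5)) = (1/5)·log₂((1/5)/(3/10)) = -0.11699

D_KL(P||Q) = -0.02750 - 0.09709 + 0.10291 + 0.34739 - 0.11699 = 0.20872 ≈ 0.2087 bits

D_KL(Q||P) = Σ Q(x) log₂(Q(x)/P(x))

Computing term by term:
  Q(1)·log₂(Q(1)/P(1)) = (11/50)·log₂((11/50)/(1/5)) = 0.03025
  Q(2)·log₂(Q(2)/P(2)) = (7/25)·log₂((7/25)/(1/5)) = 0.13592
  Q(3)·log₂(Q(3)/P(3)) = (7/50)·log₂((7/50)/(1/5)) = -0.07204
  Q(4)·log₂(Q(4)/P(4)) = (3/50)·log₂((3/50)/(1/5)) = -0.10422
  Q(5)·log₂(Q(5)/P(5)) = (3/10)·log₂((3/10)/(1/5)) = 0.17549

D_KL(Q||P) = 0.03025 + 0.13592 - 0.07204 - 0.10422 + 0.17549 = 0.16540 ≈ 0.1654 bits

These are NOT equal (difference: 0.0433 bits). KL divergence is asymmetric: D_KL(P||Q) ≠ D_KL(Q||P) in general.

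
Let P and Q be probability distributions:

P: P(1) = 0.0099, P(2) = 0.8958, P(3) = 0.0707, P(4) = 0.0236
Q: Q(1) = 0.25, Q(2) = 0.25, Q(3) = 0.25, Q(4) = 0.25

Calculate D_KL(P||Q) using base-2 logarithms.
1.3941 bits

D_KL(P||Q) = Σ P(x) log₂(P(x)/Q(x))

Computing term by term:
  P(1)·log₂(P(1)/Q(1)) = 0.0099·log₂(0.0099/0.25) = -0.04612
  P(2)·log₂(P(2)/Q(2)) = 0.8958·log₂(0.8958/0.25) = 1.64939
  P(3)·log₂(P(3)/Q(3)) = 0.0707·log₂(0.0707/0.25) = -0.12883
  P(4)·log₂(P(4)/Q(4)) = 0.0236·log₂(0.0236/0.25) = -0.08036

D_KL(P||Q) = -0.04612 + 1.64939 - 0.12883 - 0.08036 = 1.39408 ≈ 1.3941 bits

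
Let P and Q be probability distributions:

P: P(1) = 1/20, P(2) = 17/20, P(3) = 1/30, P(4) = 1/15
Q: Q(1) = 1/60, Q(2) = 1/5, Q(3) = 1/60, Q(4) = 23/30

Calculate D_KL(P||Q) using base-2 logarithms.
1.6520 bits

D_KL(P||Q) = Σ P(x) log₂(P(x)/Q(x))

Computing term by term:
  P(1)·log₂(P(1)/Q(1)) = (1/20)·log₂((1/20)/(1/60)) = 0.07925
  P(2)·log₂(P(2)/Q(2)) = (17/20)·log₂((17/20)/(1/5)) = 1.77434
  P(3)·log₂(P(3)/Q(3)) = (1/30)·log₂((1/30)/(1/60)) = 0.03333
  P(4)·log₂(P(4)/Q(4)) = (1/15)·log₂((1/15)/(23/30)) = -0.23490

D_KL(P||Q) = 0.07925 + 1.77434 + 0.03333 - 0.23490 = 1.65202 ≈ 1.6520 bits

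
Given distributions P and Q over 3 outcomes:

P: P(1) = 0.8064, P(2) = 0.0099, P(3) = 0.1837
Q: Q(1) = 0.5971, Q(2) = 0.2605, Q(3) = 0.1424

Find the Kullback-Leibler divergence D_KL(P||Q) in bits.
0.3704 bits

D_KL(P||Q) = Σ P(x) log₂(P(x)/Q(x))

Computing term by term:
  P(1)·log₂(P(1)/Q(1)) = 0.8064·log₂(0.8064/0.5971) = 0.34959
  P(2)·log₂(P(2)/Q(2)) = 0.0099·log₂(0.0099/0.2605) = -0.04671
  P(3)·log₂(P(3)/Q(3)) = 0.1837·log₂(0.1837/0.1424) = 0.06749

D_KL(P||Q) = 0.34959 - 0.04671 + 0.06749 = 0.37037 ≈ 0.3704 bits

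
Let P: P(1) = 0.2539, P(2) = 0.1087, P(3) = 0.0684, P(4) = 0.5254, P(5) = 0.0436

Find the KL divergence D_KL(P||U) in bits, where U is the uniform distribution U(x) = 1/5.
0.5222 bits

U(i) = 1/5 for all i

D_KL(P||U) = Σ P(x) log₂(P(x) / (1/5))
           = Σ P(x) log₂(P(x)) + log₂(5)
           = log₂(5) - H(P)

H(P) = -Σ P(x) log₂(P(x)):
  -P(1)·log₂(P(1)) = -(0.2539)·log₂(0.2539) = 0.50213
  -P(2)·log₂(P(2)) = -(0.1087)·log₂(0.1087) = 0.34801
  -P(3)·log₂(P(3)) = -(0.0684)·log₂(0.0684) = 0.26470
  -P(4)·log₂(P(4)) = -(0.5254)·log₂(0.5254) = 0.48784
  -P(5)·log₂(P(5)) = -(0.0436)·log₂(0.0436) = 0.19705
H(P) = 0.50213 + 0.34801 + 0.26470 + 0.48784 + 0.19705 = 1.79973 bits

log₂(5) = 2.32193 bits

D_KL(P||U) = 2.32193 - 1.79973 = 0.52220 ≈ 0.5222 bits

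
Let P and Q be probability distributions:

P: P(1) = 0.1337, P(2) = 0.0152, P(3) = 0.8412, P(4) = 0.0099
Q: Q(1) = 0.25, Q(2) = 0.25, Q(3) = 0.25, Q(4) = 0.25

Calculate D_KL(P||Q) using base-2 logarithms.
1.2443 bits

D_KL(P||Q) = Σ P(x) log₂(P(x)/Q(x))

Computing term by term:
  P(1)·log₂(P(1)/Q(1)) = 0.1337·log₂(0.1337/0.25) = -0.12072
  P(2)·log₂(P(2)/Q(2)) = 0.0152·log₂(0.0152/0.25) = -0.06140
  P(3)·log₂(P(3)/Q(3)) = 0.8412·log₂(0.8412/0.25) = 1.47254
  P(4)·log₂(P(4)/Q(4)) = 0.0099·log₂(0.0099/0.25) = -0.04612

D_KL(P||Q) = -0.12072 - 0.06140 + 1.47254 - 0.04612 = 1.24430 ≈ 1.2443 bits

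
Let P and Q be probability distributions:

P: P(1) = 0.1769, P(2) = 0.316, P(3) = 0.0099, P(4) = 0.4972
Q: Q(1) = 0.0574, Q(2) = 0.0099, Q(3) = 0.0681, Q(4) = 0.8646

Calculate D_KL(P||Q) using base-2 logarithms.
1.4417 bits

D_KL(P||Q) = Σ P(x) log₂(P(x)/Q(x))

Computing term by term:
  P(1)·log₂(P(1)/Q(1)) = 0.1769·log₂(0.1769/0.0574) = 0.28725
  P(2)·log₂(P(2)/Q(2)) = 0.316·log₂(0.316/0.0099) = 1.57885
  P(3)·log₂(P(3)/Q(3)) = 0.0099·log₂(0.0099/0.0681) = -0.02754
  P(4)·log₂(P(4)/Q(4)) = 0.4972·log₂(0.4972/0.8646) = -0.39687

D_KL(P||Q) = 0.28725 + 1.57885 - 0.02754 - 0.39687 = 1.44169 ≈ 1.4417 bits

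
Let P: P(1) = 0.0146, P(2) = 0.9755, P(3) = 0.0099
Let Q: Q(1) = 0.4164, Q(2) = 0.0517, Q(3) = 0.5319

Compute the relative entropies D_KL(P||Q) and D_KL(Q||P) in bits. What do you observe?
D_KL(P||Q) = 4.0066 bits, D_KL(Q||P) = 4.8509 bits. The two directions give different values (D_KL(Q||P) exceeds D_KL(P||Q) by 0.8443 bits): KL divergence is asymmetric.

D_KL(P||Q) = Σ P(x) log₂(P(x)/Q(x))

Computing term by term:
  P(1)·log₂(P(1)/Q(1)) = 0.0146·log₂(0.0146/0.4164) = -0.07058
  P(2)·log₂(P(2)/Q(2)) = 0.9755·log₂(0.9755/0.0517) = 4.13408
  P(3)·log₂(P(3)/Q(3)) = 0.0099·log₂(0.0099/0.5319) = -0.05690

D_KL(P||Q) = -0.07058 + 4.13408 - 0.05690 = 4.00660 ≈ 4.0066 bits

D_KL(Q||P) = Σ Q(x) log₂(Q(x)/P(x))

Computing term by term:
  Q(1)·log₂(Q(1)/P(1)) = 0.4164·log₂(0.4164/0.0146) = 2.01285
  Q(2)·log₂(Q(2)/P(2)) = 0.0517·log₂(0.0517/0.9755) = -0.21910
  Q(3)·log₂(Q(3)/P(3)) = 0.5319·log₂(0.5319/0.0099) = 3.05714

D_KL(Q||P) = 2.01285 - 0.21910 + 3.05714 = 4.85089 ≈ 4.8509 bits

These are NOT equal (difference: 0.8443 bits). KL divergence is asymmetric: D_KL(P||Q) ≠ D_KL(Q||P) in general.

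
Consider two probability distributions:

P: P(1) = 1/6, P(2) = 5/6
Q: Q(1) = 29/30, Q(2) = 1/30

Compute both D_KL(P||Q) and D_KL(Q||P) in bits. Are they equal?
D_KL(P||Q) = 3.4472 bits, D_KL(Q||P) = 2.2967 bits. No, they are not equal.

D_KL(P||Q) = Σ P(x) log₂(P(x)/Q(x))

Computing term by term:
  P(1)·log₂(P(1)/Q(1)) = (1/6)·log₂((1/6)/(29/30)) = -0.42268
  P(2)·log₂(P(2)/Q(2)) = (5/6)·log₂((5/6)/(1/30)) = 3.86988

D_KL(P||Q) = -0.42268 + 3.86988 = 3.44720 ≈ 3.4472 bits

D_KL(Q||P) = Σ Q(x) log₂(Q(x)/P(x))

Computing term by term:
  Q(1)·log₂(Q(1)/P(1)) = (29/30)·log₂((29/30)/(1/6)) = 2.45152
  Q(2)·log₂(Q(2)/P(2)) = (1/30)·log₂((1/30)/(5/6)) = -0.15480

D_KL(Q||P) = 2.45152 - 0.15480 = 2.29672 ≈ 2.2967 bits

These are NOT equal (difference: 1.1505 bits). KL divergence is asymmetric: D_KL(P||Q) ≠ D_KL(Q||P) in general.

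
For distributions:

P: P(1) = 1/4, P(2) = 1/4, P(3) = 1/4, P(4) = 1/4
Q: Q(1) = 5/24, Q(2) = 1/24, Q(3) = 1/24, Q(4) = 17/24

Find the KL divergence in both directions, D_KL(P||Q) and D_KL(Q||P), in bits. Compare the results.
D_KL(P||Q) = 0.9826 bits, D_KL(Q||P) = 0.7941 bits. D_KL(P||Q) is larger than D_KL(Q||P) by 0.1885 bits; the two directions differ.

D_KL(P||Q) = Σ P(x) log₂(P(x)/Q(x))

Computing term by term:
  P(1)·log₂(P(1)/Q(1)) = (1/4)·log₂((1/4)/(5/24)) = 0.06576
  P(2)·log₂(P(2)/Q(2)) = (1/4)·log₂((1/4)/(1/24)) = 0.64624
  P(3)·log₂(P(3)/Q(3)) = (1/4)·log₂((1/4)/(1/24)) = 0.64624
  P(4)·log₂(P(4)/Q(4)) = (1/4)·log₂((1/4)/(17/24)) = -0.37563

D_KL(P||Q) = 0.06576 + 0.64624 + 0.64624 - 0.37563 = 0.98261 ≈ 0.9826 bits

D_KL(Q||P) = Σ Q(x) log₂(Q(x)/P(x))

Computing term by term:
  Q(1)·log₂(Q(1)/P(1)) = (5/24)·log₂((5/24)/(1/4)) = -0.05480
  Q(2)·log₂(Q(2)/P(2)) = (1/24)·log₂((1/24)/(1/4)) = -0.10771
  Q(3)·log₂(Q(3)/P(3)) = (1/24)·log₂((1/24)/(1/4)) = -0.10771
  Q(4)·log₂(Q(4)/P(4)) = (17/24)·log₂((17/24)/(1/4)) = 1.06427

D_KL(Q||P) = -0.05480 - 0.10771 - 0.10771 + 1.06427 = 0.79405 ≈ 0.7941 bits

These are NOT equal (difference: 0.1885 bits). KL divergence is asymmetric: D_KL(P||Q) ≠ D_KL(Q||P) in general.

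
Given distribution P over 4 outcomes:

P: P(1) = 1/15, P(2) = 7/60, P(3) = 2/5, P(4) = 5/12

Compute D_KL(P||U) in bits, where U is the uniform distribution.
0.3229 bits

U(i) = 1/4 for all i

D_KL(P||U) = Σ P(x) log₂(P(x) / (1/4))
           = Σ P(x) log₂(P(x)) + log₂(4)
           = log₂(4) - H(P)

H(P) = -Σ P(x) log₂(P(x)):
  -P(1)·log₂(P(1)) = -(1/15)·log₂(1/15) = 0.26046
  -P(2)·log₂(P(2)) = -(7/60)·log₂(7/60) = 0.36161
  -P(3)·log₂(P(3)) = -(2/5)·log₂(2/5) = 0.52877
  -P(4)·log₂(P(4)) = -(5/12)·log₂(5/12) = 0.52626
H(P) = 0.26046 + 0.36161 + 0.52877 + 0.52626 = 1.67710 bits

log₂(4) = 2.00000 bits

D_KL(P||U) = 2.00000 - 1.67710 = 0.32290 ≈ 0.3229 bits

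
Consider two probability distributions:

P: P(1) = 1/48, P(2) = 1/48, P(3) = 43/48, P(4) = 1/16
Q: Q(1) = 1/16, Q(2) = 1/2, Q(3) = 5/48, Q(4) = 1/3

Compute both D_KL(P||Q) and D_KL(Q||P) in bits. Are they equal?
D_KL(P||Q) = 2.5015 bits, D_KL(Q||P) = 2.8732 bits. No, they are not equal.

D_KL(P||Q) = Σ P(x) log₂(P(x)/Q(x))

Computing term by term:
  P(1)·log₂(P(1)/Q(1)) = (1/48)·log₂((1/48)/(1/16)) = -0.03302
  P(2)·log₂(P(2)/Q(2)) = (1/48)·log₂((1/48)/(1/2)) = -0.09552
  P(3)·log₂(P(3)/Q(3)) = (43/48)·log₂((43/48)/(5/48)) = 2.78097
  P(4)·log₂(P(4)/Q(4)) = (1/16)·log₂((1/16)/(1/3)) = -0.15094

D_KL(P||Q) = -0.03302 - 0.09552 + 2.78097 - 0.15094 = 2.50149 ≈ 2.5015 bits

D_KL(Q||P) = Σ Q(x) log₂(Q(x)/P(x))

Computing term by term:
  Q(1)·log₂(Q(1)/P(1)) = (1/16)·log₂((1/16)/(1/48)) = 0.09906
  Q(2)·log₂(Q(2)/P(2)) = (1/2)·log₂((1/2)/(1/48)) = 2.29248
  Q(3)·log₂(Q(3)/P(3)) = (5/48)·log₂((5/48)/(43/48)) = -0.32337
  Q(4)·log₂(Q(4)/P(4)) = (1/3)·log₂((1/3)/(1/16)) = 0.80501

D_KL(Q||P) = 0.09906 + 2.29248 - 0.32337 + 0.80501 = 2.87318 ≈ 2.8732 bits

These are NOT equal (difference: 0.3717 bits). KL divergence is asymmetric: D_KL(P||Q) ≠ D_KL(Q||P) in general.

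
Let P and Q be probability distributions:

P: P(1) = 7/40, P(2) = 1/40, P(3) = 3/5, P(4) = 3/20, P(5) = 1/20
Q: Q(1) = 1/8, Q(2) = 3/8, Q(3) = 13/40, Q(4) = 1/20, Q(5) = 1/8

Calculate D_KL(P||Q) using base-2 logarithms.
0.6896 bits

D_KL(P||Q) = Σ P(x) log₂(P(x)/Q(x))

Computing term by term:
  P(1)·log₂(P(1)/Q(1)) = (7/40)·log₂((7/40)/(1/8)) = 0.08495
  P(2)·log₂(P(2)/Q(2)) = (1/40)·log₂((1/40)/(3/8)) = -0.09767
  P(3)·log₂(P(3)/Q(3)) = (3/5)·log₂((3/5)/(13/40)) = 0.53071
  P(4)·log₂(P(4)/Q(4)) = (3/20)·log₂((3/20)/(1/20)) = 0.23774
  P(5)·log₂(P(5)/Q(5)) = (1/20)·log₂((1/20)/(1/8)) = -0.06610

D_KL(P||Q) = 0.08495 - 0.09767 + 0.53071 + 0.23774 - 0.06610 = 0.68963 ≈ 0.6896 bits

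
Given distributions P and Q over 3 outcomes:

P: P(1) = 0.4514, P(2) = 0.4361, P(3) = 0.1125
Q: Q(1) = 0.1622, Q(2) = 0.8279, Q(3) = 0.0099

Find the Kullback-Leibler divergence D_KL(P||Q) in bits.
0.6577 bits

D_KL(P||Q) = Σ P(x) log₂(P(x)/Q(x))

Computing term by term:
  P(1)·log₂(P(1)/Q(1)) = 0.4514·log₂(0.4514/0.1622) = 0.66655
  P(2)·log₂(P(2)/Q(2)) = 0.4361·log₂(0.4361/0.8279) = -0.40330
  P(3)·log₂(P(3)/Q(3)) = 0.1125·log₂(0.1125/0.0099) = 0.39446

D_KL(P||Q) = 0.66655 - 0.40330 + 0.39446 = 0.65771 ≈ 0.6577 bits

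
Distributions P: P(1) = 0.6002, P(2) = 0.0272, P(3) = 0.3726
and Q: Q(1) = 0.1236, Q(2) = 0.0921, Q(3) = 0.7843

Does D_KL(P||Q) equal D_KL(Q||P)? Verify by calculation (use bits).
D_KL(P||Q) = 0.9204 bits, D_KL(Q||P) = 0.7224 bits. No — D_KL(P||Q) ≠ D_KL(Q||P) for this pair.

D_KL(P||Q) = Σ P(x) log₂(P(x)/Q(x))

Computing term by term:
  P(1)·log₂(P(1)/Q(1)) = 0.6002·log₂(0.6002/0.1236) = 1.36831
  P(2)·log₂(P(2)/Q(2)) = 0.0272·log₂(0.0272/0.0921) = -0.04786
  P(3)·log₂(P(3)/Q(3)) = 0.3726·log₂(0.3726/0.7843) = -0.40009

D_KL(P||Q) = 1.36831 - 0.04786 - 0.40009 = 0.92036 ≈ 0.9204 bits

D_KL(Q||P) = Σ Q(x) log₂(Q(x)/P(x))

Computing term by term:
  Q(1)·log₂(Q(1)/P(1)) = 0.1236·log₂(0.1236/0.6002) = -0.28178
  Q(2)·log₂(Q(2)/P(2)) = 0.0921·log₂(0.0921/0.0272) = 0.16206
  Q(3)·log₂(Q(3)/P(3)) = 0.7843·log₂(0.7843/0.3726) = 0.84216

D_KL(Q||P) = -0.28178 + 0.16206 + 0.84216 = 0.72244 ≈ 0.7224 bits

These are NOT equal (difference: 0.1980 bits). KL divergence is asymmetric: D_KL(P||Q) ≠ D_KL(Q||P) in general.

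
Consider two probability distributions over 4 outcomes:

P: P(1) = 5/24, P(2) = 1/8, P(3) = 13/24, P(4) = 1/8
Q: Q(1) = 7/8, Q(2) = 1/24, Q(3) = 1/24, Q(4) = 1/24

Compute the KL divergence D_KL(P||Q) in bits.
1.9693 bits

D_KL(P||Q) = Σ P(x) log₂(P(x)/Q(x))

Computing term by term:
  P(1)·log₂(P(1)/Q(1)) = (5/24)·log₂((5/24)/(7/8)) = -0.43133
  P(2)·log₂(P(2)/Q(2)) = (1/8)·log₂((1/8)/(1/24)) = 0.19812
  P(3)·log₂(P(3)/Q(3)) = (13/24)·log₂((13/24)/(1/24)) = 2.00440
  P(4)·log₂(P(4)/Q(4)) = (1/8)·log₂((1/8)/(1/24)) = 0.19812

D_KL(P||Q) = -0.43133 + 0.19812 + 2.00440 + 0.19812 = 1.96931 ≈ 1.9693 bits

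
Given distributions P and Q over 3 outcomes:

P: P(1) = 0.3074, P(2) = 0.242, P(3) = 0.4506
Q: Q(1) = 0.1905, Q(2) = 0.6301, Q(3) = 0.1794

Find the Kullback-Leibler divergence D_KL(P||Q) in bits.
0.4768 bits

D_KL(P||Q) = Σ P(x) log₂(P(x)/Q(x))

Computing term by term:
  P(1)·log₂(P(1)/Q(1)) = 0.3074·log₂(0.3074/0.1905) = 0.21221
  P(2)·log₂(P(2)/Q(2)) = 0.242·log₂(0.242/0.6301) = -0.33410
  P(3)·log₂(P(3)/Q(3)) = 0.4506·log₂(0.4506/0.1794) = 0.59870

D_KL(P||Q) = 0.21221 - 0.33410 + 0.59870 = 0.47681 ≈ 0.4768 bits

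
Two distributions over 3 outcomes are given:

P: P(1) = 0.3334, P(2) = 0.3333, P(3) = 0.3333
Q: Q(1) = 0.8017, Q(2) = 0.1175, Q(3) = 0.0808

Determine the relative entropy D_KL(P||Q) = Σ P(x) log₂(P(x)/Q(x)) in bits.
0.7607 bits

D_KL(P||Q) = Σ P(x) log₂(P(x)/Q(x))

Computing term by term:
  P(1)·log₂(P(1)/Q(1)) = 0.3334·log₂(0.3334/0.8017) = -0.42202
  P(2)·log₂(P(2)/Q(2)) = 0.3333·log₂(0.3333/0.1175) = 0.50134
  P(3)·log₂(P(3)/Q(3)) = 0.3333·log₂(0.3333/0.0808) = 0.68140

D_KL(P||Q) = -0.42202 + 0.50134 + 0.68140 = 0.76072 ≈ 0.7607 bits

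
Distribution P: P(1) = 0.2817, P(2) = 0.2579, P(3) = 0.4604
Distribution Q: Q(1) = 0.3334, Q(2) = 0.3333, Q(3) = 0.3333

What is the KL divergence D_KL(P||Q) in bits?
0.0507 bits

D_KL(P||Q) = Σ P(x) log₂(P(x)/Q(x))

Computing term by term:
  P(1)·log₂(P(1)/Q(1)) = 0.2817·log₂(0.2817/0.3334) = -0.06848
  P(2)·log₂(P(2)/Q(2)) = 0.2579·log₂(0.2579/0.3333) = -0.09543
  P(3)·log₂(P(3)/Q(3)) = 0.4604·log₂(0.4604/0.3333) = 0.21458

D_KL(P||Q) = -0.06848 - 0.09543 + 0.21458 = 0.05067 ≈ 0.0507 bits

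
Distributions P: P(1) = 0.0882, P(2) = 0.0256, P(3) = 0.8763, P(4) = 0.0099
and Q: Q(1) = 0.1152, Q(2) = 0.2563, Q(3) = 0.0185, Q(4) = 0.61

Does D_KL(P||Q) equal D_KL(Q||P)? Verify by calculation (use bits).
D_KL(P||Q) = 4.6994 bits, D_KL(Q||P) = 4.4199 bits. No — D_KL(P||Q) ≠ D_KL(Q||P) for this pair.

D_KL(P||Q) = Σ P(x) log₂(P(x)/Q(x))

Computing term by term:
  P(1)·log₂(P(1)/Q(1)) = 0.0882·log₂(0.0882/0.1152) = -0.03398
  P(2)·log₂(P(2)/Q(2)) = 0.0256·log₂(0.0256/0.2563) = -0.08508
  P(3)·log₂(P(3)/Q(3)) = 0.8763·log₂(0.8763/0.0185) = 4.87733
  P(4)·log₂(P(4)/Q(4)) = 0.0099·log₂(0.0099/0.61) = -0.05886

D_KL(P||Q) = -0.03398 - 0.08508 + 4.87733 - 0.05886 = 4.69941 ≈ 4.6994 bits

D_KL(Q||P) = Σ Q(x) log₂(Q(x)/P(x))

Computing term by term:
  Q(1)·log₂(Q(1)/P(1)) = 0.1152·log₂(0.1152/0.0882) = 0.04439
  Q(2)·log₂(Q(2)/P(2)) = 0.2563·log₂(0.2563/0.0256) = 0.85184
  Q(3)·log₂(Q(3)/P(3)) = 0.0185·log₂(0.0185/0.8763) = -0.10297
  Q(4)·log₂(Q(4)/P(4)) = 0.61·log₂(0.61/0.0099) = 3.62659

D_KL(Q||P) = 0.04439 + 0.85184 - 0.10297 + 3.62659 = 4.41985 ≈ 4.4199 bits

These are NOT equal (difference: 0.2795 bits). KL divergence is asymmetric: D_KL(P||Q) ≠ D_KL(Q||P) in general.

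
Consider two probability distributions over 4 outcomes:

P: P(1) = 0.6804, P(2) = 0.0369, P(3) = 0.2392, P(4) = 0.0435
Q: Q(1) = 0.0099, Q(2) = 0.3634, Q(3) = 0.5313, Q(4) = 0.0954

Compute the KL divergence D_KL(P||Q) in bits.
3.7059 bits

D_KL(P||Q) = Σ P(x) log₂(P(x)/Q(x))

Computing term by term:
  P(1)·log₂(P(1)/Q(1)) = 0.6804·log₂(0.6804/0.0099) = 4.15235
  P(2)·log₂(P(2)/Q(2)) = 0.0369·log₂(0.0369/0.3634) = -0.12177
  P(3)·log₂(P(3)/Q(3)) = 0.2392·log₂(0.2392/0.5313) = -0.27539
  P(4)·log₂(P(4)/Q(4)) = 0.0435·log₂(0.0435/0.0954) = -0.04928

D_KL(P||Q) = 4.15235 - 0.12177 - 0.27539 - 0.04928 = 3.70591 ≈ 3.7059 bits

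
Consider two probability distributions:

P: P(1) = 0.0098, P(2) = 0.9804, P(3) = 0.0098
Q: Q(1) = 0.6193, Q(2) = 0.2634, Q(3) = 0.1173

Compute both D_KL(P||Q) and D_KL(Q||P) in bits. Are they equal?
D_KL(P||Q) = 1.7652 bits, D_KL(Q||P) = 3.6251 bits. No, they are not equal.

D_KL(P||Q) = Σ P(x) log₂(P(x)/Q(x))

Computing term by term:
  P(1)·log₂(P(1)/Q(1)) = 0.0098·log₂(0.0098/0.6193) = -0.05862
  P(2)·log₂(P(2)/Q(2)) = 0.9804·log₂(0.9804/0.2634) = 1.85895
  P(3)·log₂(P(3)/Q(3)) = 0.0098·log₂(0.0098/0.1173) = -0.03510

D_KL(P||Q) = -0.05862 + 1.85895 - 0.03510 = 1.76523 ≈ 1.7652 bits

D_KL(Q||P) = Σ Q(x) log₂(Q(x)/P(x))

Computing term by term:
  Q(1)·log₂(Q(1)/P(1)) = 0.6193·log₂(0.6193/0.0098) = 3.70447
  Q(2)·log₂(Q(2)/P(2)) = 0.2634·log₂(0.2634/0.9804) = -0.49944
  Q(3)·log₂(Q(3)/P(3)) = 0.1173·log₂(0.1173/0.0098) = 0.42008

D_KL(Q||P) = 3.70447 - 0.49944 + 0.42008 = 3.62511 ≈ 3.6251 bits

These are NOT equal (difference: 1.8599 bits). KL divergence is asymmetric: D_KL(P||Q) ≠ D_KL(Q||P) in general.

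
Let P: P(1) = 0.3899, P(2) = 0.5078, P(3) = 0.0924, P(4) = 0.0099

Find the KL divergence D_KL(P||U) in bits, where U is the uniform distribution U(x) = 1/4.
0.5903 bits

U(i) = 1/4 for all i

D_KL(P||U) = Σ P(x) log₂(P(x) / (1/4))
           = Σ P(x) log₂(P(x)) + log₂(4)
           = log₂(4) - H(P)

H(P) = -Σ P(x) log₂(P(x)):
  -P(1)·log₂(P(1)) = -(0.3899)·log₂(0.3899) = 0.52981
  -P(2)·log₂(P(2)) = -(0.5078)·log₂(0.5078) = 0.49646
  -P(3)·log₂(P(3)) = -(0.0924)·log₂(0.0924) = 0.31748
  -P(4)·log₂(P(4)) = -(0.0099)·log₂(0.0099) = 0.06592
H(P) = 0.52981 + 0.49646 + 0.31748 + 0.06592 = 1.40967 bits

log₂(4) = 2.00000 bits

D_KL(P||U) = 2.00000 - 1.40967 = 0.59033 ≈ 0.5903 bits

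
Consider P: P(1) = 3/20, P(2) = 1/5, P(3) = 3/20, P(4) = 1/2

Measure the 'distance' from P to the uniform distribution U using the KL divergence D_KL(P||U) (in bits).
0.2145 bits

U(i) = 1/4 for all i

D_KL(P||U) = Σ P(x) log₂(P(x) / (1/4))
           = Σ P(x) log₂(P(x)) + log₂(4)
           = log₂(4) - H(P)

H(P) = -Σ P(x) log₂(P(x)):
  -P(1)·log₂(P(1)) = -(3/20)·log₂(3/20) = 0.41054
  -P(2)·log₂(P(2)) = -(1/5)·log₂(1/5) = 0.46439
  -P(3)·log₂(P(3)) = -(3/20)·log₂(3/20) = 0.41054
  -P(4)·log₂(P(4)) = -(1/2)·log₂(1/2) = 0.50000
H(P) = 0.41054 + 0.46439 + 0.41054 + 0.50000 = 1.78547 bits

log₂(4) = 2.00000 bits

D_KL(P||U) = 2.00000 - 1.78547 = 0.21453 ≈ 0.2145 bits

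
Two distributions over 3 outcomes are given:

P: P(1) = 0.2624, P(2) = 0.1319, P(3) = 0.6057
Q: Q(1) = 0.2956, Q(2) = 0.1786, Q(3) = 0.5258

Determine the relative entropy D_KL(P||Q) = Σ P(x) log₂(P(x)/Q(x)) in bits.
0.0208 bits

D_KL(P||Q) = Σ P(x) log₂(P(x)/Q(x))

Computing term by term:
  P(1)·log₂(P(1)/Q(1)) = 0.2624·log₂(0.2624/0.2956) = -0.04510
  P(2)·log₂(P(2)/Q(2)) = 0.1319·log₂(0.1319/0.1786) = -0.05768
  P(3)·log₂(P(3)/Q(3)) = 0.6057·log₂(0.6057/0.5258) = 0.12362

D_KL(P||Q) = -0.04510 - 0.05768 + 0.12362 = 0.02084 ≈ 0.0208 bits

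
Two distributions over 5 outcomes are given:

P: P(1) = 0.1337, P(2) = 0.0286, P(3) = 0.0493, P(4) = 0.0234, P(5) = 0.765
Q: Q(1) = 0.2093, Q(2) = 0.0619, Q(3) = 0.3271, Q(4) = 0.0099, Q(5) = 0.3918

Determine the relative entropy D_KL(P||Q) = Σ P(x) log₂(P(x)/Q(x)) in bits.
0.5146 bits

D_KL(P||Q) = Σ P(x) log₂(P(x)/Q(x))

Computing term by term:
  P(1)·log₂(P(1)/Q(1)) = 0.1337·log₂(0.1337/0.2093) = -0.08645
  P(2)·log₂(P(2)/Q(2)) = 0.0286·log₂(0.0286/0.0619) = -0.03186
  P(3)·log₂(P(3)/Q(3)) = 0.0493·log₂(0.0493/0.3271) = -0.13459
  P(4)·log₂(P(4)/Q(4)) = 0.0234·log₂(0.0234/0.0099) = 0.02904
  P(5)·log₂(P(5)/Q(5)) = 0.765·log₂(0.765/0.3918) = 0.73849

D_KL(P||Q) = -0.08645 - 0.03186 - 0.13459 + 0.02904 + 0.73849 = 0.51463 ≈ 0.5146 bits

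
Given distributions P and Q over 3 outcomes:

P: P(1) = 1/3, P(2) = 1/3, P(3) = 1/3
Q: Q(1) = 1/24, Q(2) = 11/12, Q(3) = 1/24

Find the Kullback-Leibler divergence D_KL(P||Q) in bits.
1.5135 bits

D_KL(P||Q) = Σ P(x) log₂(P(x)/Q(x))

Computing term by term:
  P(1)·log₂(P(1)/Q(1)) = (1/3)·log₂((1/3)/(1/24)) = 1.00000
  P(2)·log₂(P(2)/Q(2)) = (1/3)·log₂((1/3)/(11/12)) = -0.48648
  P(3)·log₂(P(3)/Q(3)) = (1/3)·log₂((1/3)/(1/24)) = 1.00000

D_KL(P||Q) = 1.00000 - 0.48648 + 1.00000 = 1.51352 ≈ 1.5135 bits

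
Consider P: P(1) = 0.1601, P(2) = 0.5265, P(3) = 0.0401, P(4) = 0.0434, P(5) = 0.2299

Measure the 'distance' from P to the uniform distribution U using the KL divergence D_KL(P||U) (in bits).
0.5414 bits

U(i) = 1/5 for all i

D_KL(P||U) = Σ P(x) log₂(P(x) / (1/5))
           = Σ P(x) log₂(P(x)) + log₂(5)
           = log₂(5) - H(P)

H(P) = -Σ P(x) log₂(P(x)):
  -P(1)·log₂(P(1)) = -(0.1601)·log₂(0.1601) = 0.42314
  -P(2)·log₂(P(2)) = -(0.5265)·log₂(0.5265) = 0.48727
  -P(3)·log₂(P(3)) = -(0.0401)·log₂(0.0401) = 0.18607
  -P(4)·log₂(P(4)) = -(0.0434)·log₂(0.0434) = 0.19644
  -P(5)·log₂(P(5)) = -(0.2299)·log₂(0.2299) = 0.48760
H(P) = 0.42314 + 0.48727 + 0.18607 + 0.19644 + 0.48760 = 1.78052 bits

log₂(5) = 2.32193 bits

D_KL(P||U) = 2.32193 - 1.78052 = 0.54141 ≈ 0.5414 bits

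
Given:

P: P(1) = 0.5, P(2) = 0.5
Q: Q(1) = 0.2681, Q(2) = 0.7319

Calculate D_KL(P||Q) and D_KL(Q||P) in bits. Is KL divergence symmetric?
D_KL(P||Q) = 0.1747 bits, D_KL(Q||P) = 0.1613 bits. No, KL divergence is not symmetric.

D_KL(P||Q) = Σ P(x) log₂(P(x)/Q(x))

Computing term by term:
  P(1)·log₂(P(1)/Q(1)) = 0.5·log₂(0.5/0.2681) = 0.44958
  P(2)·log₂(P(2)/Q(2)) = 0.5·log₂(0.5/0.7319) = -0.27486

D_KL(P||Q) = 0.44958 - 0.27486 = 0.17472 ≈ 0.1747 bits

D_KL(Q||P) = Σ Q(x) log₂(Q(x)/P(x))

Computing term by term:
  Q(1)·log₂(Q(1)/P(1)) = 0.2681·log₂(0.2681/0.5) = -0.24106
  Q(2)·log₂(Q(2)/P(2)) = 0.7319·log₂(0.7319/0.5) = 0.40234

D_KL(Q||P) = -0.24106 + 0.40234 = 0.16128 ≈ 0.1613 bits

These are NOT equal (difference: 0.0134 bits). KL divergence is asymmetric: D_KL(P||Q) ≠ D_KL(Q||P) in general.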